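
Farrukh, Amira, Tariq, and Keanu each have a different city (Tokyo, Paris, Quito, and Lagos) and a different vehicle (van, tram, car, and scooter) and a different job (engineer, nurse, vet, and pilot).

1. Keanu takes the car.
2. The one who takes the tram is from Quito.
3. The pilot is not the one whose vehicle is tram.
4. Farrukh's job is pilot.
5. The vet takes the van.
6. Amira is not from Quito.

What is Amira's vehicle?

van

Clue 1 rules out car for Amira's vehicle.
With clues 1–5, scooter is impossible for Amira's vehicle.
With clues 1–6, tram is impossible for Amira's vehicle.
That leaves van.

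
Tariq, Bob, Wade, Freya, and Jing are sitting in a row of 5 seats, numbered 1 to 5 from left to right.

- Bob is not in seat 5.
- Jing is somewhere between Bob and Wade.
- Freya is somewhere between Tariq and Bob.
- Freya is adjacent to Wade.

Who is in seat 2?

Jing

With clues 1–3, Bob, Tariq, and Wade are ruled out for seat 2.
With clues 1–4, Freya is ruled out for seat 2.
So seat 2 is Jing.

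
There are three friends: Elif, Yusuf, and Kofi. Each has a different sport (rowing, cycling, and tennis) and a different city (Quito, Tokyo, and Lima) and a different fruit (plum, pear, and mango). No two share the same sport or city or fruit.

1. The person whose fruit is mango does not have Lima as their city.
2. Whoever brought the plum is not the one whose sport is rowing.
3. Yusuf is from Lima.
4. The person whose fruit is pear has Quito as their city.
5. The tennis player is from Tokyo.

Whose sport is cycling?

Yusuf

With clues 1–5, Elif and Kofi are impossible for the one with sport cycling.
That leaves Yusuf.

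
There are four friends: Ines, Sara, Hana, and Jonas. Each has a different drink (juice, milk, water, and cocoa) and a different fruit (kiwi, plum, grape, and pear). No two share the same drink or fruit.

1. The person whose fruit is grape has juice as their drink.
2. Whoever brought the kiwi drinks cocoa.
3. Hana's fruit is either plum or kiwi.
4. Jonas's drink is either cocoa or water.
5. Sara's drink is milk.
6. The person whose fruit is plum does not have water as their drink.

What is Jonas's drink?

water

With clues 1–4, juice and milk are impossible for Jonas's drink.
With clues 1–6, cocoa is impossible for Jonas's drink.
That leaves water.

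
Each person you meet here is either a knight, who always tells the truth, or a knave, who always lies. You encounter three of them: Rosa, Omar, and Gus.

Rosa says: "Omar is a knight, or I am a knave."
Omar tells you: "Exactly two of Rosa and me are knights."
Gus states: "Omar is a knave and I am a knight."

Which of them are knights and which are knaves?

Consider Rosa. Suppose Rosa is a knave.
Then Rosa's own statement would have to be false, but it can't be — contradiction.
So Rosa is a knight.
Consider Omar. Suppose Omar is a knave.
Then Rosa's statement comes out false, contradicting Rosa being a knight.
So Omar is a knight.
With that fixed, Gus's statement is false, so Gus is a knave.

Rosa: knight, Omar: knight, Gus: knave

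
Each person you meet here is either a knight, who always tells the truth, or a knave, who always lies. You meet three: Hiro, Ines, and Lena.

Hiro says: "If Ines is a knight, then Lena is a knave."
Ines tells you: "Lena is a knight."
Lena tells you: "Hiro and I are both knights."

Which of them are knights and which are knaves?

Consider Hiro. Suppose Hiro is a knave.
Then no assignment of the remaining roles makes every statement match its speaker's type — contradiction.
So Hiro is a knight.
Consider Ines. Suppose Ines is a knight.
Then no assignment of the remaining roles makes every statement match its speaker's type — contradiction.
So Ines is a knave.
Consider Lena. Suppose Lena is a knight.
Then Ines's statement comes out true, contradicting Ines being a knave.
So Lena is a knave.

Hiro: knight, Ines: knave, Lena: knave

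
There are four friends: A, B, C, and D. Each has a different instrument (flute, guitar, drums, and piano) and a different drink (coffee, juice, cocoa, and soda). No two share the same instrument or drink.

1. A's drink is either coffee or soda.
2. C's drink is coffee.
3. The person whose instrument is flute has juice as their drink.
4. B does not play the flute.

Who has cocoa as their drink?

B

Clue 1 rules out A for the one with drink cocoa.
With clues 1–2, C is impossible for the one with drink cocoa.
With clues 1–4, D is impossible for the one with drink cocoa.
That leaves B.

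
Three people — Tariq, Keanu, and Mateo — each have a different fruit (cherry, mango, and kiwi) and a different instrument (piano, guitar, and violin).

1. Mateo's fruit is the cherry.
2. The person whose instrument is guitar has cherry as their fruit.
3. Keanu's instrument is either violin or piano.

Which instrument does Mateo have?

With clues 1–2, piano and violin are impossible for Mateo's instrument.
That leaves guitar.

guitar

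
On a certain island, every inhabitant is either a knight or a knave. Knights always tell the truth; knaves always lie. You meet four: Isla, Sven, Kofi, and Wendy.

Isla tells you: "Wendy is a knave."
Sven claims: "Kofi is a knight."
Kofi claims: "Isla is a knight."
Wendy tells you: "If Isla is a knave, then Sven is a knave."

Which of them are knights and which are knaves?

Isla: knave, Sven: knave, Kofi: knave, Wendy: knight

Consider Isla. Suppose Isla is a knight.
Then no assignment of the remaining roles makes every statement match its speaker's type — contradiction.
So Isla is a knave.
With that fixed, Kofi's statement is false, so Kofi is a knave.
With that fixed, Sven's statement is false, so Sven is a knave.
With that fixed, Wendy's statement is true, so Wendy is a knight.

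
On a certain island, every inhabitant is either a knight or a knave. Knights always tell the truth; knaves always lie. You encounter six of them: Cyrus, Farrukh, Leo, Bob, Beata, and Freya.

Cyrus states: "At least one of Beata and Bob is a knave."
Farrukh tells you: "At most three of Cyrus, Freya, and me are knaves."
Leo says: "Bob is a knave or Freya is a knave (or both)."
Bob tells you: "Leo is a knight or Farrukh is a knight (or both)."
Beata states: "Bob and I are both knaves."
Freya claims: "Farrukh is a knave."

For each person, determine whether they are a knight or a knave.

Regardless of anyone's role, Farrukh's statement is true, so Farrukh is a knight.
With that fixed, Bob's statement is true, so Bob is a knight.
With that fixed, Beata's statement is false, so Beata is a knave.
With that fixed, Freya's statement is false, so Freya is a knave.
With that fixed, Cyrus's statement is true, so Cyrus is a knight.
With that fixed, Leo's statement is true, so Leo is a knight.

Cyrus: knight, Farrukh: knight, Leo: knight, Bob: knight, Beata: knave, Freya: knave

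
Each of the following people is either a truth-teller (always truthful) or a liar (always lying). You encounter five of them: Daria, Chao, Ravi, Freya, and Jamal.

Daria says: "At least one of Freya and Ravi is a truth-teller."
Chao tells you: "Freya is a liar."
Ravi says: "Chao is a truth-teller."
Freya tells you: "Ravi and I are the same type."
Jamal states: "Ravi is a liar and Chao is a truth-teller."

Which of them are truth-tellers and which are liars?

Daria: truth-teller, Chao: truth-teller, Ravi: truth-teller, Freya: liar, Jamal: liar

Consider Daria. Suppose Daria is a liar.
Then no assignment of the remaining roles makes every statement match its speaker's type — contradiction.
So Daria is a truth-teller.
Consider Chao. Suppose Chao is a liar.
Then no assignment of the remaining roles makes every statement match its speaker's type — contradiction.
So Chao is a truth-teller.
With that fixed, Ravi's statement is true, so Ravi is a truth-teller.
With that fixed, Jamal's statement is false, so Jamal is a liar.
Consider Freya. Suppose Freya is a truth-teller.
Then Chao's statement comes out false, contradicting Chao being a truth-teller.
So Freya is a liar.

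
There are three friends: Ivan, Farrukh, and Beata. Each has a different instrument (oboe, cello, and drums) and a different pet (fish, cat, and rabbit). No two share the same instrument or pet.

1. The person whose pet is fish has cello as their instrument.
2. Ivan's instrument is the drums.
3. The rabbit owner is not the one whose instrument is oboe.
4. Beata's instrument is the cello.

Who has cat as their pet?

Farrukh

With clues 1–3, Ivan is impossible for the one with pet cat.
With clues 1–4, Beata is impossible for the one with pet cat.
That leaves Farrukh.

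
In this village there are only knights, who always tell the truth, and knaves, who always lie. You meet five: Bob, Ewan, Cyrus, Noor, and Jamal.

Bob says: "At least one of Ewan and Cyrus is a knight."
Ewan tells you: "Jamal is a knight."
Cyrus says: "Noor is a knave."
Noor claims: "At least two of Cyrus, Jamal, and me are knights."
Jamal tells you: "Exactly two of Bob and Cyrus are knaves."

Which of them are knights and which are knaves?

Consider Bob. Suppose Bob is a knave.
Then no assignment of the remaining roles makes every statement match its speaker's type — contradiction.
So Bob is a knight.
With that fixed, Jamal's statement is false, so Jamal is a knave.
With that fixed, Ewan's statement is false, so Ewan is a knave.
Consider Cyrus. Suppose Cyrus is a knave.
Then Bob's statement comes out false, contradicting Bob being a knight.
So Cyrus is a knight.
Consider Noor. Suppose Noor is a knight.
Then Cyrus's statement comes out false, contradicting Cyrus being a knight.
So Noor is a knave.

Bob: knight, Ewan: knave, Cyrus: knight, Noor: knave, Jamal: knave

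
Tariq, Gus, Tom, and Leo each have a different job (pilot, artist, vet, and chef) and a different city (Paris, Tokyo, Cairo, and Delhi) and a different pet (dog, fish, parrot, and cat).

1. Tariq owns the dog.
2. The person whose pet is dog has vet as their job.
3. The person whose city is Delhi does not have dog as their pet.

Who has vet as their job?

Tariq

With clues 1–2, Gus, Leo, and Tom are impossible for the one with job vet.
That leaves Tariq.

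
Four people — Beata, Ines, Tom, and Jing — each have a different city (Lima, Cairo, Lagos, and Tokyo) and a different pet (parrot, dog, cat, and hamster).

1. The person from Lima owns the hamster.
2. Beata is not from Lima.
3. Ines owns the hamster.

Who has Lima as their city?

With clues 1–2, Beata is impossible for the one with city Lima.
With clues 1–3, Jing and Tom are impossible for the one with city Lima.
That leaves Ines.

Ines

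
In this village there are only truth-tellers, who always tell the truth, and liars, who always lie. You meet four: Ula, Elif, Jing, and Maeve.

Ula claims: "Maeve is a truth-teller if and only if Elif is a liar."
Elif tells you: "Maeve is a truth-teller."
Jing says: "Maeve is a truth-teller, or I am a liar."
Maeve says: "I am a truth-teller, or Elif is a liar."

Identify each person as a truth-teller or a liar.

Consider Ula. Suppose Ula is a truth-teller.
Then no assignment of the remaining roles makes every statement match its speaker's type — contradiction.
So Ula is a liar.
Consider Elif. Suppose Elif is a liar.
Then no assignment of the remaining roles makes every statement match its speaker's type — contradiction.
So Elif is a truth-teller.
Consider Jing. Suppose Jing is a liar.
Then Jing's own statement would have to be false, but it can't be — contradiction.
So Jing is a truth-teller.
Consider Maeve. Suppose Maeve is a liar.
Then Ula's statement comes out true, contradicting Ula being a liar.
So Maeve is a truth-teller.

Ula: liar, Elif: truth-teller, Jing: truth-teller, Maeve: truth-teller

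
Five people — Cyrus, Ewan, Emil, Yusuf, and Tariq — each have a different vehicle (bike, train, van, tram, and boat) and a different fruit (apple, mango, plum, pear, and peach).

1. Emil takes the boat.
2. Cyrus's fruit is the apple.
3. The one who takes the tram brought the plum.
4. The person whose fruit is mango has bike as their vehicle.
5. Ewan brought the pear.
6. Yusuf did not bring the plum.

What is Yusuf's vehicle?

bike

Clue 1 rules out boat for Yusuf's vehicle.
With clues 1–5, train and van are impossible for Yusuf's vehicle.
With clues 1–6, tram is impossible for Yusuf's vehicle.
That leaves bike.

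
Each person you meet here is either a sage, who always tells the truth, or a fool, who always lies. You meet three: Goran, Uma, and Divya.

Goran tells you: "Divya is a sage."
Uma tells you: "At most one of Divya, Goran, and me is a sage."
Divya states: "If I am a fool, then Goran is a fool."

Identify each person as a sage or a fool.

Consider Goran. Suppose Goran is a fool.
Then no assignment of the remaining roles makes every statement match its speaker's type — contradiction.
So Goran is a sage.
Consider Uma. Suppose Uma is a sage.
Then Uma's own statement would have to be true, but it can't be — contradiction.
So Uma is a fool.
Consider Divya. Suppose Divya is a fool.
Then Goran's statement comes out false, contradicting Goran being a sage.
So Divya is a sage.

Goran: sage, Uma: fool, Divya: sage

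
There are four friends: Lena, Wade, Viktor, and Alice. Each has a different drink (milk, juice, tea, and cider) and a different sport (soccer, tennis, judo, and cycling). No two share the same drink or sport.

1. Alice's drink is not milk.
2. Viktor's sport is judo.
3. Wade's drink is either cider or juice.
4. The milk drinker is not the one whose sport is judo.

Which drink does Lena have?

milk

With clues 1–4, cider, juice, and tea are impossible for Lena's drink.
That leaves milk.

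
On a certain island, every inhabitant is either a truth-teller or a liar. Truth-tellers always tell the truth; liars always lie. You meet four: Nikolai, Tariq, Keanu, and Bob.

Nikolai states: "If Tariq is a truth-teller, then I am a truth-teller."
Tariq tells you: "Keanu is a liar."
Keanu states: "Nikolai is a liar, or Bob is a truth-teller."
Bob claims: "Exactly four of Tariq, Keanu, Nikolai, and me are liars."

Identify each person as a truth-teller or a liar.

Consider Nikolai. Suppose Nikolai is a liar.
Then no assignment of the remaining roles makes every statement match its speaker's type — contradiction.
So Nikolai is a truth-teller.
With that fixed, Bob's statement is false, so Bob is a liar.
With that fixed, Keanu's statement is false, so Keanu is a liar.
With that fixed, Tariq's statement is true, so Tariq is a truth-teller.

Nikolai: truth-teller, Tariq: truth-teller, Keanu: liar, Bob: liar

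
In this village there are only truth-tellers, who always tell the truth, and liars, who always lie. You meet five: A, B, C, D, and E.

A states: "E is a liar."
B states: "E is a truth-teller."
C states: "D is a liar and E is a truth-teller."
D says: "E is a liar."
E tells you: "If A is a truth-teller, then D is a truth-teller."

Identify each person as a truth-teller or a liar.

Consider A. Suppose A is a truth-teller.
Then no assignment of the remaining roles makes every statement match its speaker's type — contradiction.
So A is a liar.
With that fixed, E's statement is true, so E is a truth-teller.
With that fixed, B's statement is true, so B is a truth-teller.
With that fixed, D's statement is false, so D is a liar.
With that fixed, C's statement is true, so C is a truth-teller.

A: liar, B: truth-teller, C: truth-teller, D: liar, E: truth-teller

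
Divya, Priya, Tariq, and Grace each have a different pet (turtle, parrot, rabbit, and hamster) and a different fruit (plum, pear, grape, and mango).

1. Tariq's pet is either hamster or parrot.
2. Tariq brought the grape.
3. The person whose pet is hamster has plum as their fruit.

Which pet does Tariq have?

parrot

Clue 1 rules out rabbit and turtle for Tariq's pet.
With clues 1–3, hamster is impossible for Tariq's pet.
That leaves parrot.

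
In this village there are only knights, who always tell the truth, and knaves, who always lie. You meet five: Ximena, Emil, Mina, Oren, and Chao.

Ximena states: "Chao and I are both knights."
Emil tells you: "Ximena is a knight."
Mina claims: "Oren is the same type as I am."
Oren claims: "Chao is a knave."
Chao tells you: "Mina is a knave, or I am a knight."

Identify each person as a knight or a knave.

Consider Ximena. Suppose Ximena is a knight.
Then no assignment of the remaining roles makes every statement match its speaker's type — contradiction.
So Ximena is a knave.
With that fixed, Emil's statement is false, so Emil is a knave.
Consider Mina. Suppose Mina is a knave.
Then no assignment of the remaining roles makes every statement match its speaker's type — contradiction.
So Mina is a knight.
Consider Oren. Suppose Oren is a knave.
Then Mina's statement comes out false, contradicting Mina being a knight.
So Oren is a knight.
Consider Chao. Suppose Chao is a knight.
Then Oren's statement comes out false, contradicting Oren being a knight.
So Chao is a knave.

Ximena: knave, Emil: knave, Mina: knight, Oren: knight, Chao: knave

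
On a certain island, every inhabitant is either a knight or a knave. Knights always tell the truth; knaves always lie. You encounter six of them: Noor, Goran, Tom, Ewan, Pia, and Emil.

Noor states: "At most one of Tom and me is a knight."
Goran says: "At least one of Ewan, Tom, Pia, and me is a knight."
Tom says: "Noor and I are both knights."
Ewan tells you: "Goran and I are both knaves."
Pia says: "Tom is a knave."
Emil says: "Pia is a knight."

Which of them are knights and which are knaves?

Noor: knight, Goran: knight, Tom: knave, Ewan: knave, Pia: knight, Emil: knight

Consider Noor. Suppose Noor is a knave.
Then Noor's own statement would have to be false, but it can't be — contradiction.
So Noor is a knight.
Consider Goran. Suppose Goran is a knave.
Then whichever role Ewan has, Ewan's statement has the wrong truth value — contradiction.
So Goran is a knight.
With that fixed, Ewan's statement is false, so Ewan is a knave.
Consider Tom. Suppose Tom is a knight.
Then Noor's statement comes out false, contradicting Noor being a knight.
So Tom is a knave.
With that fixed, Pia's statement is true, so Pia is a knight.
With that fixed, Emil's statement is true, so Emil is a knight.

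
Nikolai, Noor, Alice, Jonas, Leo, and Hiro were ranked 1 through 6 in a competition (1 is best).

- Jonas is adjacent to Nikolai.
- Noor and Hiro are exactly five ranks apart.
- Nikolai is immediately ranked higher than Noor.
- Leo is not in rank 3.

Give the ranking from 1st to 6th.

From clues 1–2: Noor is in {1,6}.
From clues 1–3: Hiro → rank 1, Jonas → rank 4, Nikolai → rank 5, Noor → rank 6.
From clues 1–4: Leo → rank 2, Alice → rank 3.

Hiro, Leo, Alice, Jonas, Nikolai, Noor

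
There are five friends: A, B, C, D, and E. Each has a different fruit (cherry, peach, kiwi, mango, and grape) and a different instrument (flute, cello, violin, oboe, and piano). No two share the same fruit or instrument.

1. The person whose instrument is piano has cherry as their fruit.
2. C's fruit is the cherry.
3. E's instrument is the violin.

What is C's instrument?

With clues 1–2, cello, flute, oboe, and violin are impossible for C's instrument.
That leaves piano.

piano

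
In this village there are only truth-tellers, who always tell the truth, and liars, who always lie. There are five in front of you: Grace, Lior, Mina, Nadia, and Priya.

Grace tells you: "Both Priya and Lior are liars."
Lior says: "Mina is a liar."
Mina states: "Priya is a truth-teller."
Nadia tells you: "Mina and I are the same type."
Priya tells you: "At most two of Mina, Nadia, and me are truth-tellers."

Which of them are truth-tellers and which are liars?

Consider Grace. Suppose Grace is a truth-teller.
Then no assignment of the remaining roles makes every statement match its speaker's type — contradiction.
So Grace is a liar.
Consider Lior. Suppose Lior is a truth-teller.
Then no assignment of the remaining roles makes every statement match its speaker's type — contradiction.
So Lior is a liar.
Consider Mina. Suppose Mina is a liar.
Then Lior's statement comes out true, contradicting Lior being a liar.
So Mina is a truth-teller.
Consider Nadia. Suppose Nadia is a truth-teller.
Then whichever role Priya has, Priya's statement has the wrong truth value — contradiction.
So Nadia is a liar.
With that fixed, Priya's statement is true, so Priya is a truth-teller.

Grace: liar, Lior: liar, Mina: truth-teller, Nadia: liar, Priya: truth-teller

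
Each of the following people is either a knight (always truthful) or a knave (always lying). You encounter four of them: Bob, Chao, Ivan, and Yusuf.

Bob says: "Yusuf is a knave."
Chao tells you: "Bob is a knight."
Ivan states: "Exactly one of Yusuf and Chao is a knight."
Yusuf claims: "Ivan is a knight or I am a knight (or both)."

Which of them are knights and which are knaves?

Consider Bob. Suppose Bob is a knight.
Then no assignment of the remaining roles makes every statement match its speaker's type — contradiction.
So Bob is a knave.
With that fixed, Chao's statement is false, so Chao is a knave.
Consider Ivan. Suppose Ivan is a knave.
Then no assignment of the remaining roles makes every statement match its speaker's type — contradiction.
So Ivan is a knight.
With that fixed, Yusuf's statement is true, so Yusuf is a knight.

Bob: knave, Chao: knave, Ivan: knight, Yusuf: knight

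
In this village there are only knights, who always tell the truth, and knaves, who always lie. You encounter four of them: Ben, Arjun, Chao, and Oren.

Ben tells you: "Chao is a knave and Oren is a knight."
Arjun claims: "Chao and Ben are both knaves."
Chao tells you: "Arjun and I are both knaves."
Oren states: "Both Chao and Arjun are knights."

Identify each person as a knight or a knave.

Consider Ben. Suppose Ben is a knight.
Then no assignment of the remaining roles makes every statement match its speaker's type — contradiction.
So Ben is a knave.
Consider Arjun. Suppose Arjun is a knave.
Then whichever role Chao has, Chao's statement has the wrong truth value — contradiction.
So Arjun is a knight.
With that fixed, Chao's statement is false, so Chao is a knave.
With that fixed, Oren's statement is false, so Oren is a knave.

Ben: knave, Arjun: knight, Chao: knave, Oren: knave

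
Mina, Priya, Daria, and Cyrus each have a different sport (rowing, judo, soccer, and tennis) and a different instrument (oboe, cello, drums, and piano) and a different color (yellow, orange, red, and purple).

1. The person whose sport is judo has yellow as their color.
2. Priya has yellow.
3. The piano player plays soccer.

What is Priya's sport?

With clues 1–2, rowing, soccer, and tennis are impossible for Priya's sport.
That leaves judo.

judo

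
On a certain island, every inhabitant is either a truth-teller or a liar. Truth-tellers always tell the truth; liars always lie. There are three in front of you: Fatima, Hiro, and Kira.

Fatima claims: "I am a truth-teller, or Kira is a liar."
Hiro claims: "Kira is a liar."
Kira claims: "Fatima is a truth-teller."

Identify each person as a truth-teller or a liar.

Consider Fatima. Suppose Fatima is a liar.
Then no assignment of the remaining roles makes every statement match its speaker's type — contradiction.
So Fatima is a truth-teller.
With that fixed, Kira's statement is true, so Kira is a truth-teller.
With that fixed, Hiro's statement is false, so Hiro is a liar.

Fatima: truth-teller, Hiro: liar, Kira: truth-teller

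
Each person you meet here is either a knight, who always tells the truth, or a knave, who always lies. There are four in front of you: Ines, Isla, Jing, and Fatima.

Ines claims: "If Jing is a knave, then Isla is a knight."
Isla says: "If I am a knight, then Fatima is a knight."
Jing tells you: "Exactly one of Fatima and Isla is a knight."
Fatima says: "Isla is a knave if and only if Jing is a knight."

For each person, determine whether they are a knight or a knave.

Consider Ines. Suppose Ines is a knave.
Then no assignment of the remaining roles makes every statement match its speaker's type — contradiction.
So Ines is a knight.
Consider Isla. Suppose Isla is a knave.
Then Isla's own statement would have to be false, but it can't be — contradiction.
So Isla is a knight.
Consider Jing. Suppose Jing is a knight.
Then no assignment of the remaining roles makes every statement match its speaker's type — contradiction.
So Jing is a knave.
With that fixed, Fatima's statement is true, so Fatima is a knight.

Ines: knight, Isla: knight, Jing: knave, Fatima: knight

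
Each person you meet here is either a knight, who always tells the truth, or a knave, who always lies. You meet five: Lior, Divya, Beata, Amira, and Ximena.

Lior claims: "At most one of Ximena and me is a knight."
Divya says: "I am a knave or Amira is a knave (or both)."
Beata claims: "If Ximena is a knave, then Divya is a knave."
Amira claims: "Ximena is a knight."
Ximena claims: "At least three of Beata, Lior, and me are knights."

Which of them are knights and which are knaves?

Lior: knight, Divya: knight, Beata: knave, Amira: knave, Ximena: knave

Consider Lior. Suppose Lior is a knave.
Then Lior's own statement would have to be false, but it can't be — contradiction.
So Lior is a knight.
Consider Divya. Suppose Divya is a knave.
Then Divya's own statement would have to be false, but it can't be — contradiction.
So Divya is a knight.
Consider Beata. Suppose Beata is a knight.
Then no assignment of the remaining roles makes every statement match its speaker's type — contradiction.
So Beata is a knave.
With that fixed, Ximena's statement is false, so Ximena is a knave.
With that fixed, Amira's statement is false, so Amira is a knave.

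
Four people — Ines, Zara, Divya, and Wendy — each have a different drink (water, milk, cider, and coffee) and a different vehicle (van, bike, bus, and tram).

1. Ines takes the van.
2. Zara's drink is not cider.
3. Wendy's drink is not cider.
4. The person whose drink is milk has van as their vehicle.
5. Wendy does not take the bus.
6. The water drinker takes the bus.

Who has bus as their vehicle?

Clue 1 rules out Ines for the one with vehicle bus.
With clues 1–5, Wendy is impossible for the one with vehicle bus.
With clues 1–6, Divya is impossible for the one with vehicle bus.
That leaves Zara.

Zara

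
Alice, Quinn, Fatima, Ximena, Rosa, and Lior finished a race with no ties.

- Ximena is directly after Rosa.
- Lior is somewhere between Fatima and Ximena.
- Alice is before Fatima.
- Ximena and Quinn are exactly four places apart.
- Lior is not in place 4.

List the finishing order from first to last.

Rosa, Ximena, Lior, Alice, Fatima, Quinn

From clue 1: Ximena is in {2,3,4,5,6}.
From clues 1–2: Lior is in {2,3,4,5}.
From clues 1–3: Lior is in {3,4,5}.
From clues 1–4: Quinn is in {2,6}.
From clues 1–5: Rosa → place 1, Ximena → place 2, Lior → place 3, Alice → place 4, Fatima → place 5, Quinn → place 6.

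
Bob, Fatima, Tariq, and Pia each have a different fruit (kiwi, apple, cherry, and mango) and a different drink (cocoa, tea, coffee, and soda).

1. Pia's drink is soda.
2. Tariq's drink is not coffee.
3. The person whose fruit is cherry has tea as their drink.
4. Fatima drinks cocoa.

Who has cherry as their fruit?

Tariq

With clues 1–3, Pia is impossible for the one with fruit cherry.
With clues 1–4, Bob and Fatima are impossible for the one with fruit cherry.
That leaves Tariq.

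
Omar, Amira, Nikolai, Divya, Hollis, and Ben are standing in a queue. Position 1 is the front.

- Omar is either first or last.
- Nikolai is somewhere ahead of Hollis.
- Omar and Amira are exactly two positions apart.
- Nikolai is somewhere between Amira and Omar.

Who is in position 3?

With clue 1, Omar is ruled out for position 3.
With clues 1–4, Ben, Divya, Hollis, and Nikolai are ruled out for position 3.
So position 3 is Amira.

Amira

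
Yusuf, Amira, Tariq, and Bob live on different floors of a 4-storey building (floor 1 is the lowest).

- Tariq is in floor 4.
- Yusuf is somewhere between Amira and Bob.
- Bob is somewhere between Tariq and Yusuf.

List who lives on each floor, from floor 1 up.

Amira, Yusuf, Bob, Tariq

From clue 1: Tariq → floor 4.
From clues 1–2: Yusuf → floor 2.
From clues 1–3: Amira → floor 1, Bob → floor 3.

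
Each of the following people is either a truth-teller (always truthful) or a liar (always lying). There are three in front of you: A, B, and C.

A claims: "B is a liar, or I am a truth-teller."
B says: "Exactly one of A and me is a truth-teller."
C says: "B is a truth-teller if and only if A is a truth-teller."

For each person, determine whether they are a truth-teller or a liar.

Consider A. Suppose A is a truth-teller.
Then whichever role B has, B's statement has the wrong truth value — contradiction.
So A is a liar.
Consider B. Suppose B is a liar.
Then A's statement comes out true, contradicting A being a liar.
So B is a truth-teller.
With that fixed, C's statement is false, so C is a liar.

A: liar, B: truth-teller, C: liar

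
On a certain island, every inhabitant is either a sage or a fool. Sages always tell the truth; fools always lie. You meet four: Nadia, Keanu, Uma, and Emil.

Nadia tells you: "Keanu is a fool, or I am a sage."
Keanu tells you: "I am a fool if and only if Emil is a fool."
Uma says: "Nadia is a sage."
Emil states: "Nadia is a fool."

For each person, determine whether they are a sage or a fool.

Nadia: fool, Keanu: sage, Uma: fool, Emil: sage

Consider Nadia. Suppose Nadia is a sage.
Then no assignment of the remaining roles makes every statement match its speaker's type — contradiction.
So Nadia is a fool.
With that fixed, Uma's statement is false, so Uma is a fool.
With that fixed, Emil's statement is true, so Emil is a sage.
Consider Keanu. Suppose Keanu is a fool.
Then Nadia's statement comes out true, contradicting Nadia being a fool.
So Keanu is a sage.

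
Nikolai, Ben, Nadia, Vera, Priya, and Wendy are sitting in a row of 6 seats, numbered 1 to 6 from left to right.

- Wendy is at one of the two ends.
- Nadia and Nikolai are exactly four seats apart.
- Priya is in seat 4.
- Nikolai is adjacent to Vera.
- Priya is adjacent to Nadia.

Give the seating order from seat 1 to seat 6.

From clue 1: Wendy is in {1,6}.
From clues 1–3: Priya → seat 4.
From clues 1–4: Ben is in {3,5}.
From clues 1–5: Nikolai → seat 1, Vera → seat 2, Ben → seat 3, Nadia → seat 5, Wendy → seat 6.

Nikolai, Vera, Ben, Priya, Nadia, Wendy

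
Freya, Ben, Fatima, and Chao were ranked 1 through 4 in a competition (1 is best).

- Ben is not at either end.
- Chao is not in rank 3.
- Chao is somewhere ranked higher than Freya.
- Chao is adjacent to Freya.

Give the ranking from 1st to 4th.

From clue 1: Ben is in {2,3}.
From clues 1–4: Chao → rank 1, Freya → rank 2, Ben → rank 3, Fatima → rank 4.

Chao, Freya, Ben, Fatima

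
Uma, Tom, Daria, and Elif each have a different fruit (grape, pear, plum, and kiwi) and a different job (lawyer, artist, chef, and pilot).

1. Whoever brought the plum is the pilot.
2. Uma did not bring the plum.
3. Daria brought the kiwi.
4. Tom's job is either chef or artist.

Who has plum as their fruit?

Elif

With clues 1–2, Uma is impossible for the one with fruit plum.
With clues 1–3, Daria is impossible for the one with fruit plum.
With clues 1–4, Tom is impossible for the one with fruit plum.
That leaves Elif.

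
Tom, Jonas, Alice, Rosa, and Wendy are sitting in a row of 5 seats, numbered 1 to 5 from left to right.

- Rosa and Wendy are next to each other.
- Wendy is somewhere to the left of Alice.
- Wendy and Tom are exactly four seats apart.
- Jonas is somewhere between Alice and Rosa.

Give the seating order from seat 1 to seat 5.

Wendy, Rosa, Jonas, Alice, Tom

From clues 1–2: Alice is in {3,4,5}.
From clues 1–3: Wendy → seat 1, Rosa → seat 2, Tom → seat 5.
From clues 1–4: Jonas → seat 3, Alice → seat 4.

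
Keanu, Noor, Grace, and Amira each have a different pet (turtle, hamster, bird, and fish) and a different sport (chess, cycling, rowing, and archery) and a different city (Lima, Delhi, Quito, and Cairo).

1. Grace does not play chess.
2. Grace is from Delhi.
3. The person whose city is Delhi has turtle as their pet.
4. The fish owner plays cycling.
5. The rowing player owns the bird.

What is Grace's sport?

archery

Clue 1 rules out chess for Grace's sport.
With clues 1–4, cycling is impossible for Grace's sport.
With clues 1–5, rowing is impossible for Grace's sport.
That leaves archery.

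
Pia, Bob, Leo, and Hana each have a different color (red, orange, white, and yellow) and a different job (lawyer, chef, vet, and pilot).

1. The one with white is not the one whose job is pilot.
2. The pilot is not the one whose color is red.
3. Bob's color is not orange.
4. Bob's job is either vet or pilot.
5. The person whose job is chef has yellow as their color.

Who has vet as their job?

Bob

With clues 1–5, Hana, Leo, and Pia are impossible for the one with job vet.
That leaves Bob.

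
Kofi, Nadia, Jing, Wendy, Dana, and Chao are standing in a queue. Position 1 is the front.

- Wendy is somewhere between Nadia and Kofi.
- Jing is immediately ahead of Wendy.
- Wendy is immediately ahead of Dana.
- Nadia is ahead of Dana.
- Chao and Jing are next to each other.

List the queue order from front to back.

Nadia, Chao, Jing, Wendy, Dana, Kofi

From clue 1: Wendy is in {2,3,4,5}.
From clues 1–2: Jing is in {2,3,4}.
From clues 1–3: Jing is in {2,3}.
From clues 1–4: Kofi is in {5,6}.
From clues 1–5: Nadia → position 1, Chao → position 2, Jing → position 3, Wendy → position 4, Dana → position 5, Kofi → position 6.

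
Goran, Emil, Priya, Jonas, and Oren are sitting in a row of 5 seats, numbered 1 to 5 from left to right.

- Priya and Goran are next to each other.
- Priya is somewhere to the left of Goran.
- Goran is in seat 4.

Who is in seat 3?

Priya

With clues 1–3, Emil, Goran, Jonas, and Oren are ruled out for seat 3.
So seat 3 is Priya.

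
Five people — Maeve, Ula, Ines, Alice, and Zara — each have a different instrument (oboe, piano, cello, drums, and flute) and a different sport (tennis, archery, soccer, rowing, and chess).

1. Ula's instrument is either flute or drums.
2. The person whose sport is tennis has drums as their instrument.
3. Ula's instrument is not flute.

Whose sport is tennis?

Ula

With clues 1–3, Alice, Ines, Maeve, and Zara are impossible for the one with sport tennis.
That leaves Ula.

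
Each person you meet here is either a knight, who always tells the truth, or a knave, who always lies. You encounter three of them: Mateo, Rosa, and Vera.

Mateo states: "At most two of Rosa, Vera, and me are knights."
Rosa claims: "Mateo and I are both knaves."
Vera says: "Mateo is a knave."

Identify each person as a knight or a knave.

Consider Mateo. Suppose Mateo is a knave.
Then Mateo's own statement would have to be false, but it can't be — contradiction.
So Mateo is a knight.
With that fixed, Rosa's statement is false, so Rosa is a knave.
With that fixed, Vera's statement is false, so Vera is a knave.

Mateo: knight, Rosa: knave, Vera: knave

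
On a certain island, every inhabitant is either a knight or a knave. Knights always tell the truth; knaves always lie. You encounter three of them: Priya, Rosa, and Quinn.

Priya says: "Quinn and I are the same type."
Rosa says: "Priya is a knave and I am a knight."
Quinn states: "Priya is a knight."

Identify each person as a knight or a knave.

Priya: knight, Rosa: knave, Quinn: knight

Consider Priya. Suppose Priya is a knave.
Then no assignment of the remaining roles makes every statement match its speaker's type — contradiction.
So Priya is a knight.
With that fixed, Rosa's statement is false, so Rosa is a knave.
With that fixed, Quinn's statement is true, so Quinn is a knight.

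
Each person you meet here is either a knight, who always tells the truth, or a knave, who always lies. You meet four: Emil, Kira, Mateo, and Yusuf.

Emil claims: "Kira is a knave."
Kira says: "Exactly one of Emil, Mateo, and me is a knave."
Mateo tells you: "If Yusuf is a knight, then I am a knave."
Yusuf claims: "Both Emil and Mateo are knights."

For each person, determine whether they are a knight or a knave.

Emil: knave, Kira: knight, Mateo: knight, Yusuf: knave

Consider Emil. Suppose Emil is a knight.
Then no assignment of the remaining roles makes every statement match its speaker's type — contradiction.
So Emil is a knave.
With that fixed, Yusuf's statement is false, so Yusuf is a knave.
With that fixed, Mateo's statement is true, so Mateo is a knight.
Consider Kira. Suppose Kira is a knave.
Then Emil's statement comes out true, contradicting Emil being a knave.
So Kira is a knight.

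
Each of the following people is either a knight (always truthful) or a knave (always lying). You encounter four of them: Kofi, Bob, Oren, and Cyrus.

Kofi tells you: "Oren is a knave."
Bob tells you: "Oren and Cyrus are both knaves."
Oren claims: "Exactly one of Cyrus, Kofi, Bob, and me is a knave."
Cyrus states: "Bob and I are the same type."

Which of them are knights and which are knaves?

Kofi: knight, Bob: knight, Oren: knave, Cyrus: knave

Consider Kofi. Suppose Kofi is a knave.
Then no assignment of the remaining roles makes every statement match its speaker's type — contradiction.
So Kofi is a knight.
Consider Bob. Suppose Bob is a knave.
Then whichever role Cyrus has, Cyrus's statement has the wrong truth value — contradiction.
So Bob is a knight.
Consider Oren. Suppose Oren is a knight.
Then Kofi's statement comes out false, contradicting Kofi being a knight.
So Oren is a knave.
Consider Cyrus. Suppose Cyrus is a knight.
Then Bob's statement comes out false, contradicting Bob being a knight.
So Cyrus is a knave.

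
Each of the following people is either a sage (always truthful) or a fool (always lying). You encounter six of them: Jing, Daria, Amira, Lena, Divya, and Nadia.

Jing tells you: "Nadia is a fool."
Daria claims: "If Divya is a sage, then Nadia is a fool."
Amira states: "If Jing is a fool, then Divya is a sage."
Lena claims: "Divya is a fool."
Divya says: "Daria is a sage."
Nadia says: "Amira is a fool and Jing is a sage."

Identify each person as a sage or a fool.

Consider Jing. Suppose Jing is a fool.
Then no assignment of the remaining roles makes every statement match its speaker's type — contradiction.
So Jing is a sage.
With that fixed, Amira's statement is true, so Amira is a sage.
With that fixed, Nadia's statement is false, so Nadia is a fool.
With that fixed, Daria's statement is true, so Daria is a sage.
With that fixed, Divya's statement is true, so Divya is a sage.
With that fixed, Lena's statement is false, so Lena is a fool.

Jing: sage, Daria: sage, Amira: sage, Lena: fool, Divya: sage, Nadia: fool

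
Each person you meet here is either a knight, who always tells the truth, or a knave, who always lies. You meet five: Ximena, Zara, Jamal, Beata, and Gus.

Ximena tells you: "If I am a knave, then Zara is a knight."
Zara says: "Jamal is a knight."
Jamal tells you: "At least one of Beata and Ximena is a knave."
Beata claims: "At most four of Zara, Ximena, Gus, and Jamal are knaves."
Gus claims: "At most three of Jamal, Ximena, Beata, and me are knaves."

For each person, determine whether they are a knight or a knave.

Regardless of anyone's role, Beata's statement is true, so Beata is a knight.
With that fixed, Gus's statement is true, so Gus is a knight.
Consider Ximena. Suppose Ximena is a knave.
Then no assignment of the remaining roles makes every statement match its speaker's type — contradiction.
So Ximena is a knight.
With that fixed, Jamal's statement is false, so Jamal is a knave.
With that fixed, Zara's statement is false, so Zara is a knave.

Ximena: knight, Zara: knave, Jamal: knave, Beata: knight, Gus: knight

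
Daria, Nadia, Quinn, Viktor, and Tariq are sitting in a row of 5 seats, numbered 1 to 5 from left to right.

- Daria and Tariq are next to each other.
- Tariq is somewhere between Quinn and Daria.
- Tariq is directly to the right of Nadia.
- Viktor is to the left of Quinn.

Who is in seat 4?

Tariq

With clues 1–3, Nadia, Quinn, and Viktor are ruled out for seat 4.
With clues 1–4, Daria is ruled out for seat 4.
So seat 4 is Tariq.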